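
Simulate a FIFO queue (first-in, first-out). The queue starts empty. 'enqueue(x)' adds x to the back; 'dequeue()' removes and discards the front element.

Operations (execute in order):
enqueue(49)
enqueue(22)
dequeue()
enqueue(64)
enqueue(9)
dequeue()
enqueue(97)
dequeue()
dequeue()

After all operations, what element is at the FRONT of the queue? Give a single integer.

enqueue(49): queue = [49]
enqueue(22): queue = [49, 22]
dequeue(): queue = [22]
enqueue(64): queue = [22, 64]
enqueue(9): queue = [22, 64, 9]
dequeue(): queue = [64, 9]
enqueue(97): queue = [64, 9, 97]
dequeue(): queue = [9, 97]
dequeue(): queue = [97]

Answer: 97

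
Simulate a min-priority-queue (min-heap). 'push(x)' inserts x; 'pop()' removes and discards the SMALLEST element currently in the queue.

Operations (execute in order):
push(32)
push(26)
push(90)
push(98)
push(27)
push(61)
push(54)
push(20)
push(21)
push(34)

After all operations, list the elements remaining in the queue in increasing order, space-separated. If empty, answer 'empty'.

push(32): heap contents = [32]
push(26): heap contents = [26, 32]
push(90): heap contents = [26, 32, 90]
push(98): heap contents = [26, 32, 90, 98]
push(27): heap contents = [26, 27, 32, 90, 98]
push(61): heap contents = [26, 27, 32, 61, 90, 98]
push(54): heap contents = [26, 27, 32, 54, 61, 90, 98]
push(20): heap contents = [20, 26, 27, 32, 54, 61, 90, 98]
push(21): heap contents = [20, 21, 26, 27, 32, 54, 61, 90, 98]
push(34): heap contents = [20, 21, 26, 27, 32, 34, 54, 61, 90, 98]

Answer: 20 21 26 27 32 34 54 61 90 98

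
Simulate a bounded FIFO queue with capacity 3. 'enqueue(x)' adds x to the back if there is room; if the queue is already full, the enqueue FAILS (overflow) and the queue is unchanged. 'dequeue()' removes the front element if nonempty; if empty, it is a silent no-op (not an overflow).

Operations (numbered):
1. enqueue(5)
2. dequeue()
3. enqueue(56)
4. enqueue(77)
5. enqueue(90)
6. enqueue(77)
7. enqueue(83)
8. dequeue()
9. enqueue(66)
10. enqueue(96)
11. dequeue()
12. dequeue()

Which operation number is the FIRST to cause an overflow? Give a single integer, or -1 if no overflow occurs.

1. enqueue(5): size=1
2. dequeue(): size=0
3. enqueue(56): size=1
4. enqueue(77): size=2
5. enqueue(90): size=3
6. enqueue(77): size=3=cap → OVERFLOW (fail)
7. enqueue(83): size=3=cap → OVERFLOW (fail)
8. dequeue(): size=2
9. enqueue(66): size=3
10. enqueue(96): size=3=cap → OVERFLOW (fail)
11. dequeue(): size=2
12. dequeue(): size=1

Answer: 6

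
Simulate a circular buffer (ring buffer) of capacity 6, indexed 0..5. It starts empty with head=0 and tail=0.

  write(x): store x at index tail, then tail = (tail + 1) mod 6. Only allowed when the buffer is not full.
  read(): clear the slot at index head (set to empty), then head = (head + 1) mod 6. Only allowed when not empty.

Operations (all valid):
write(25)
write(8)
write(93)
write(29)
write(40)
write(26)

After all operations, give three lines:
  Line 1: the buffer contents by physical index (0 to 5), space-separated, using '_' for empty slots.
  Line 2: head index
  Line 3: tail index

Answer: 25 8 93 29 40 26
0
0

Derivation:
write(25): buf=[25 _ _ _ _ _], head=0, tail=1, size=1
write(8): buf=[25 8 _ _ _ _], head=0, tail=2, size=2
write(93): buf=[25 8 93 _ _ _], head=0, tail=3, size=3
write(29): buf=[25 8 93 29 _ _], head=0, tail=4, size=4
write(40): buf=[25 8 93 29 40 _], head=0, tail=5, size=5
write(26): buf=[25 8 93 29 40 26], head=0, tail=0, size=6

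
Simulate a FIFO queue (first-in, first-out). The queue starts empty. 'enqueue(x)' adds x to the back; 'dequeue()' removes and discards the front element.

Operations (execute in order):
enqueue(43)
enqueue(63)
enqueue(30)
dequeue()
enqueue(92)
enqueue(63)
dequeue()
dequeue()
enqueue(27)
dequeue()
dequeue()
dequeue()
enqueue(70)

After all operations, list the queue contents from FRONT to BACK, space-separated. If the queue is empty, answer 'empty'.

Answer: 70

Derivation:
enqueue(43): [43]
enqueue(63): [43, 63]
enqueue(30): [43, 63, 30]
dequeue(): [63, 30]
enqueue(92): [63, 30, 92]
enqueue(63): [63, 30, 92, 63]
dequeue(): [30, 92, 63]
dequeue(): [92, 63]
enqueue(27): [92, 63, 27]
dequeue(): [63, 27]
dequeue(): [27]
dequeue(): []
enqueue(70): [70]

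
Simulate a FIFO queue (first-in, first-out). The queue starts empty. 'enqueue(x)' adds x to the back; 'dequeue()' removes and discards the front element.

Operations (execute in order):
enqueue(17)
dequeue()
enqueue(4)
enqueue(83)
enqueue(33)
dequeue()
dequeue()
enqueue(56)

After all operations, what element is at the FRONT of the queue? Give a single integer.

Answer: 33

Derivation:
enqueue(17): queue = [17]
dequeue(): queue = []
enqueue(4): queue = [4]
enqueue(83): queue = [4, 83]
enqueue(33): queue = [4, 83, 33]
dequeue(): queue = [83, 33]
dequeue(): queue = [33]
enqueue(56): queue = [33, 56]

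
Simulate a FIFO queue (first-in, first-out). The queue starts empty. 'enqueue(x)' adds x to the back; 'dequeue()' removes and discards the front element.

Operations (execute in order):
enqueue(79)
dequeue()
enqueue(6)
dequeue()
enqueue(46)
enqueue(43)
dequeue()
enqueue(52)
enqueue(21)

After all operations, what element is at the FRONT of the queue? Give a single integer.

Answer: 43

Derivation:
enqueue(79): queue = [79]
dequeue(): queue = []
enqueue(6): queue = [6]
dequeue(): queue = []
enqueue(46): queue = [46]
enqueue(43): queue = [46, 43]
dequeue(): queue = [43]
enqueue(52): queue = [43, 52]
enqueue(21): queue = [43, 52, 21]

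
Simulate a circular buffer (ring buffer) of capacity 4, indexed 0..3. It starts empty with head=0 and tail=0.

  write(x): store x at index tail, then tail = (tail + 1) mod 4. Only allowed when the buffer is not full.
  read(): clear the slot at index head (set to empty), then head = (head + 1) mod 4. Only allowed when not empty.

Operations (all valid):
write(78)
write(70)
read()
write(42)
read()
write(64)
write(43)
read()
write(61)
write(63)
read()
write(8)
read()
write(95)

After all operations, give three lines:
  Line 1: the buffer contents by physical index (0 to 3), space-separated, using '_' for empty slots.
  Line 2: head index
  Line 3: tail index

Answer: 95 61 63 8
1
1

Derivation:
write(78): buf=[78 _ _ _], head=0, tail=1, size=1
write(70): buf=[78 70 _ _], head=0, tail=2, size=2
read(): buf=[_ 70 _ _], head=1, tail=2, size=1
write(42): buf=[_ 70 42 _], head=1, tail=3, size=2
read(): buf=[_ _ 42 _], head=2, tail=3, size=1
write(64): buf=[_ _ 42 64], head=2, tail=0, size=2
write(43): buf=[43 _ 42 64], head=2, tail=1, size=3
read(): buf=[43 _ _ 64], head=3, tail=1, size=2
write(61): buf=[43 61 _ 64], head=3, tail=2, size=3
write(63): buf=[43 61 63 64], head=3, tail=3, size=4
read(): buf=[43 61 63 _], head=0, tail=3, size=3
write(8): buf=[43 61 63 8], head=0, tail=0, size=4
read(): buf=[_ 61 63 8], head=1, tail=0, size=3
write(95): buf=[95 61 63 8], head=1, tail=1, size=4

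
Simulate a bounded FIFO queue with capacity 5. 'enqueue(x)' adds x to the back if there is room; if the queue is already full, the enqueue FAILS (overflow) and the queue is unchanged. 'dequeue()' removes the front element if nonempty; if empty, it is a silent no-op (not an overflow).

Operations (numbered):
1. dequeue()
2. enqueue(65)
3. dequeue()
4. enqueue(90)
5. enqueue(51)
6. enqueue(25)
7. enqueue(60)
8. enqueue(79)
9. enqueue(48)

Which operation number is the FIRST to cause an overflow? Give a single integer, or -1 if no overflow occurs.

1. dequeue(): empty, no-op, size=0
2. enqueue(65): size=1
3. dequeue(): size=0
4. enqueue(90): size=1
5. enqueue(51): size=2
6. enqueue(25): size=3
7. enqueue(60): size=4
8. enqueue(79): size=5
9. enqueue(48): size=5=cap → OVERFLOW (fail)

Answer: 9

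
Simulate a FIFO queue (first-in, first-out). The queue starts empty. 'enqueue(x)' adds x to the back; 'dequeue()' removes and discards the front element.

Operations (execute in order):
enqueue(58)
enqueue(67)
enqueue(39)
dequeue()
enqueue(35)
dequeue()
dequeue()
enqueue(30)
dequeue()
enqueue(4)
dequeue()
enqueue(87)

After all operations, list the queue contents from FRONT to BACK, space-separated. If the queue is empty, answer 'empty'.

enqueue(58): [58]
enqueue(67): [58, 67]
enqueue(39): [58, 67, 39]
dequeue(): [67, 39]
enqueue(35): [67, 39, 35]
dequeue(): [39, 35]
dequeue(): [35]
enqueue(30): [35, 30]
dequeue(): [30]
enqueue(4): [30, 4]
dequeue(): [4]
enqueue(87): [4, 87]

Answer: 4 87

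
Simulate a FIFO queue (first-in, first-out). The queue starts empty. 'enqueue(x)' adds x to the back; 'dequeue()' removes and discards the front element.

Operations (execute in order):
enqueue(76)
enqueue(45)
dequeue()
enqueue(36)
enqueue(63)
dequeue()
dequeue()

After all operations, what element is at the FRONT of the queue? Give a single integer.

enqueue(76): queue = [76]
enqueue(45): queue = [76, 45]
dequeue(): queue = [45]
enqueue(36): queue = [45, 36]
enqueue(63): queue = [45, 36, 63]
dequeue(): queue = [36, 63]
dequeue(): queue = [63]

Answer: 63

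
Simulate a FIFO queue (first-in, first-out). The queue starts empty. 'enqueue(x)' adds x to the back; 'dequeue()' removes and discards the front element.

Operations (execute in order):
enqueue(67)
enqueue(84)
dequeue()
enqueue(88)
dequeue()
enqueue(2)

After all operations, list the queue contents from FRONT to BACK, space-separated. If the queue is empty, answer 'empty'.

Answer: 88 2

Derivation:
enqueue(67): [67]
enqueue(84): [67, 84]
dequeue(): [84]
enqueue(88): [84, 88]
dequeue(): [88]
enqueue(2): [88, 2]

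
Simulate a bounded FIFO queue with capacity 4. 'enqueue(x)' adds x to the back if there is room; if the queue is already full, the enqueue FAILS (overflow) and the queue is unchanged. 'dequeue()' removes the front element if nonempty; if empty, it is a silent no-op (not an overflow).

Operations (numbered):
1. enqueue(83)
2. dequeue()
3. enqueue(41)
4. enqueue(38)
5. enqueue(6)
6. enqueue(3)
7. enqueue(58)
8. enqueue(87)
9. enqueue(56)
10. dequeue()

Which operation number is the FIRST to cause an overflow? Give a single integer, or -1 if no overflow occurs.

1. enqueue(83): size=1
2. dequeue(): size=0
3. enqueue(41): size=1
4. enqueue(38): size=2
5. enqueue(6): size=3
6. enqueue(3): size=4
7. enqueue(58): size=4=cap → OVERFLOW (fail)
8. enqueue(87): size=4=cap → OVERFLOW (fail)
9. enqueue(56): size=4=cap → OVERFLOW (fail)
10. dequeue(): size=3

Answer: 7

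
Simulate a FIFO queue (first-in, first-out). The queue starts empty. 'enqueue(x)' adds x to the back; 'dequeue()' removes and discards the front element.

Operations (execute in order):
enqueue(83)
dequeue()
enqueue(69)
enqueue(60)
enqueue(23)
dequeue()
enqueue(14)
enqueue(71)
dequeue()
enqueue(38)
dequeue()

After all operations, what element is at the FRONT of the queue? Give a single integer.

Answer: 14

Derivation:
enqueue(83): queue = [83]
dequeue(): queue = []
enqueue(69): queue = [69]
enqueue(60): queue = [69, 60]
enqueue(23): queue = [69, 60, 23]
dequeue(): queue = [60, 23]
enqueue(14): queue = [60, 23, 14]
enqueue(71): queue = [60, 23, 14, 71]
dequeue(): queue = [23, 14, 71]
enqueue(38): queue = [23, 14, 71, 38]
dequeue(): queue = [14, 71, 38]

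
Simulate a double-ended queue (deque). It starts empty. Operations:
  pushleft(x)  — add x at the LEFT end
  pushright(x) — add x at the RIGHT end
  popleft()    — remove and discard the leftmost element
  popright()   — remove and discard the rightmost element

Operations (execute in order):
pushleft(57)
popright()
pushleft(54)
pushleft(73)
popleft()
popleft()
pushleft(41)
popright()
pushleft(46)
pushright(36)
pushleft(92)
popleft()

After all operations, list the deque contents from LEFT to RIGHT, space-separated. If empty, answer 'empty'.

pushleft(57): [57]
popright(): []
pushleft(54): [54]
pushleft(73): [73, 54]
popleft(): [54]
popleft(): []
pushleft(41): [41]
popright(): []
pushleft(46): [46]
pushright(36): [46, 36]
pushleft(92): [92, 46, 36]
popleft(): [46, 36]

Answer: 46 36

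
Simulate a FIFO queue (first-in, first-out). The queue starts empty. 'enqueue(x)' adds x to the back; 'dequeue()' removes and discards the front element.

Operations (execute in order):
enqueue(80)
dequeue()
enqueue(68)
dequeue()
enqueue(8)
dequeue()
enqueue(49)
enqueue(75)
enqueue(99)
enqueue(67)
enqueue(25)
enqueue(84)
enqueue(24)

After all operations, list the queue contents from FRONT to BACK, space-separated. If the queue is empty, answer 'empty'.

enqueue(80): [80]
dequeue(): []
enqueue(68): [68]
dequeue(): []
enqueue(8): [8]
dequeue(): []
enqueue(49): [49]
enqueue(75): [49, 75]
enqueue(99): [49, 75, 99]
enqueue(67): [49, 75, 99, 67]
enqueue(25): [49, 75, 99, 67, 25]
enqueue(84): [49, 75, 99, 67, 25, 84]
enqueue(24): [49, 75, 99, 67, 25, 84, 24]

Answer: 49 75 99 67 25 84 24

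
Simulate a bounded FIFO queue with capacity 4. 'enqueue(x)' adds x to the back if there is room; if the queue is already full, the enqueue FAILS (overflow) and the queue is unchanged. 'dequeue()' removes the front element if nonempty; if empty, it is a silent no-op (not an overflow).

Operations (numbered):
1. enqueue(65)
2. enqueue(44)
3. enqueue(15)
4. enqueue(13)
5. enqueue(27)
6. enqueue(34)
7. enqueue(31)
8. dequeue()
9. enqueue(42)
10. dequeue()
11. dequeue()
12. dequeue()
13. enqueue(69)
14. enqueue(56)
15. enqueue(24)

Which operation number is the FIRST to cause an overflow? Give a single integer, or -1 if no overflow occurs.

1. enqueue(65): size=1
2. enqueue(44): size=2
3. enqueue(15): size=3
4. enqueue(13): size=4
5. enqueue(27): size=4=cap → OVERFLOW (fail)
6. enqueue(34): size=4=cap → OVERFLOW (fail)
7. enqueue(31): size=4=cap → OVERFLOW (fail)
8. dequeue(): size=3
9. enqueue(42): size=4
10. dequeue(): size=3
11. dequeue(): size=2
12. dequeue(): size=1
13. enqueue(69): size=2
14. enqueue(56): size=3
15. enqueue(24): size=4

Answer: 5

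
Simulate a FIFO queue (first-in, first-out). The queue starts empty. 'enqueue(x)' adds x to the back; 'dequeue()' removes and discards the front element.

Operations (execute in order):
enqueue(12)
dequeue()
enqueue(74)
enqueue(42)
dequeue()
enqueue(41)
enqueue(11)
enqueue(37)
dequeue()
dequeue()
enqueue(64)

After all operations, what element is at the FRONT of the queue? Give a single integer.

enqueue(12): queue = [12]
dequeue(): queue = []
enqueue(74): queue = [74]
enqueue(42): queue = [74, 42]
dequeue(): queue = [42]
enqueue(41): queue = [42, 41]
enqueue(11): queue = [42, 41, 11]
enqueue(37): queue = [42, 41, 11, 37]
dequeue(): queue = [41, 11, 37]
dequeue(): queue = [11, 37]
enqueue(64): queue = [11, 37, 64]

Answer: 11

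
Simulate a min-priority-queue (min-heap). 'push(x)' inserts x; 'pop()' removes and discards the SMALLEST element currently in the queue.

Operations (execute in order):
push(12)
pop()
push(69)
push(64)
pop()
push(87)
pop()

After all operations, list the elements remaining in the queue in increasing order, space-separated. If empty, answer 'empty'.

Answer: 87

Derivation:
push(12): heap contents = [12]
pop() → 12: heap contents = []
push(69): heap contents = [69]
push(64): heap contents = [64, 69]
pop() → 64: heap contents = [69]
push(87): heap contents = [69, 87]
pop() → 69: heap contents = [87]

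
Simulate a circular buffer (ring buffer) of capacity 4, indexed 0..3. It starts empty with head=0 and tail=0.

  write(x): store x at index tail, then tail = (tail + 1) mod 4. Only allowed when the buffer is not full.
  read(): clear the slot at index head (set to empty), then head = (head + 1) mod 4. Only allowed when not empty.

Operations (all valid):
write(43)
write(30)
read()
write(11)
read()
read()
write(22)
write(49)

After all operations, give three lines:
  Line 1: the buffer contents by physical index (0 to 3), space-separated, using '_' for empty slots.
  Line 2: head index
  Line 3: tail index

Answer: 49 _ _ 22
3
1

Derivation:
write(43): buf=[43 _ _ _], head=0, tail=1, size=1
write(30): buf=[43 30 _ _], head=0, tail=2, size=2
read(): buf=[_ 30 _ _], head=1, tail=2, size=1
write(11): buf=[_ 30 11 _], head=1, tail=3, size=2
read(): buf=[_ _ 11 _], head=2, tail=3, size=1
read(): buf=[_ _ _ _], head=3, tail=3, size=0
write(22): buf=[_ _ _ 22], head=3, tail=0, size=1
write(49): buf=[49 _ _ 22], head=3, tail=1, size=2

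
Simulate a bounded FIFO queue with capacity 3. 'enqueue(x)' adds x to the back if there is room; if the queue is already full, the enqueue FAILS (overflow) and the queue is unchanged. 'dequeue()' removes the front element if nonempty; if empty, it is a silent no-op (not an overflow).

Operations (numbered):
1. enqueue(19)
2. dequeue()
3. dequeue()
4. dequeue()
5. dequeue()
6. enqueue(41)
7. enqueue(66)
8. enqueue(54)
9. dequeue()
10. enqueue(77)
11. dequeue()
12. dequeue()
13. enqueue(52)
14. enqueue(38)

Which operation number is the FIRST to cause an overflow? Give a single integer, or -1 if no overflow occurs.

1. enqueue(19): size=1
2. dequeue(): size=0
3. dequeue(): empty, no-op, size=0
4. dequeue(): empty, no-op, size=0
5. dequeue(): empty, no-op, size=0
6. enqueue(41): size=1
7. enqueue(66): size=2
8. enqueue(54): size=3
9. dequeue(): size=2
10. enqueue(77): size=3
11. dequeue(): size=2
12. dequeue(): size=1
13. enqueue(52): size=2
14. enqueue(38): size=3

Answer: -1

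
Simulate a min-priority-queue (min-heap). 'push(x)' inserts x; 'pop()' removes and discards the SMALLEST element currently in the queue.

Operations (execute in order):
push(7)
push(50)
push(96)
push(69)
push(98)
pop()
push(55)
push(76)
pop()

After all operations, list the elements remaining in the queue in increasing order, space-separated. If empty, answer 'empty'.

Answer: 55 69 76 96 98

Derivation:
push(7): heap contents = [7]
push(50): heap contents = [7, 50]
push(96): heap contents = [7, 50, 96]
push(69): heap contents = [7, 50, 69, 96]
push(98): heap contents = [7, 50, 69, 96, 98]
pop() → 7: heap contents = [50, 69, 96, 98]
push(55): heap contents = [50, 55, 69, 96, 98]
push(76): heap contents = [50, 55, 69, 76, 96, 98]
pop() → 50: heap contents = [55, 69, 76, 96, 98]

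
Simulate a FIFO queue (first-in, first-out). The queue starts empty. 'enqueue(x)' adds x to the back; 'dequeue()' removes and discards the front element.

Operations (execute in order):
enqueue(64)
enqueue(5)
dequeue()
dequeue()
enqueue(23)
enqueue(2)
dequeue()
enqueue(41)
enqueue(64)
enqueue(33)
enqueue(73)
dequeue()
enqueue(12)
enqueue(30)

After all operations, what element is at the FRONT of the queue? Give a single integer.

enqueue(64): queue = [64]
enqueue(5): queue = [64, 5]
dequeue(): queue = [5]
dequeue(): queue = []
enqueue(23): queue = [23]
enqueue(2): queue = [23, 2]
dequeue(): queue = [2]
enqueue(41): queue = [2, 41]
enqueue(64): queue = [2, 41, 64]
enqueue(33): queue = [2, 41, 64, 33]
enqueue(73): queue = [2, 41, 64, 33, 73]
dequeue(): queue = [41, 64, 33, 73]
enqueue(12): queue = [41, 64, 33, 73, 12]
enqueue(30): queue = [41, 64, 33, 73, 12, 30]

Answer: 41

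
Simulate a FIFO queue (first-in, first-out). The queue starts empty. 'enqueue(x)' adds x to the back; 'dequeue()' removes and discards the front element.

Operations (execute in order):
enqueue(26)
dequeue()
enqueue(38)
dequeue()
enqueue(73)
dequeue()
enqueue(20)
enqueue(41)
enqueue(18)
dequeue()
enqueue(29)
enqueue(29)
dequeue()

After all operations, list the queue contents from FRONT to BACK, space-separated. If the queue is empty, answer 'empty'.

enqueue(26): [26]
dequeue(): []
enqueue(38): [38]
dequeue(): []
enqueue(73): [73]
dequeue(): []
enqueue(20): [20]
enqueue(41): [20, 41]
enqueue(18): [20, 41, 18]
dequeue(): [41, 18]
enqueue(29): [41, 18, 29]
enqueue(29): [41, 18, 29, 29]
dequeue(): [18, 29, 29]

Answer: 18 29 29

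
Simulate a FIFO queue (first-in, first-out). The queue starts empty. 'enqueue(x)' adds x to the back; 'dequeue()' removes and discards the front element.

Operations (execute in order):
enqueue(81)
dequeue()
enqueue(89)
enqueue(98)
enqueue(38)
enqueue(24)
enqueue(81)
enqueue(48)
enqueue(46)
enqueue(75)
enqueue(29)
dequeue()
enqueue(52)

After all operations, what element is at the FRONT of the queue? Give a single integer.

Answer: 98

Derivation:
enqueue(81): queue = [81]
dequeue(): queue = []
enqueue(89): queue = [89]
enqueue(98): queue = [89, 98]
enqueue(38): queue = [89, 98, 38]
enqueue(24): queue = [89, 98, 38, 24]
enqueue(81): queue = [89, 98, 38, 24, 81]
enqueue(48): queue = [89, 98, 38, 24, 81, 48]
enqueue(46): queue = [89, 98, 38, 24, 81, 48, 46]
enqueue(75): queue = [89, 98, 38, 24, 81, 48, 46, 75]
enqueue(29): queue = [89, 98, 38, 24, 81, 48, 46, 75, 29]
dequeue(): queue = [98, 38, 24, 81, 48, 46, 75, 29]
enqueue(52): queue = [98, 38, 24, 81, 48, 46, 75, 29, 52]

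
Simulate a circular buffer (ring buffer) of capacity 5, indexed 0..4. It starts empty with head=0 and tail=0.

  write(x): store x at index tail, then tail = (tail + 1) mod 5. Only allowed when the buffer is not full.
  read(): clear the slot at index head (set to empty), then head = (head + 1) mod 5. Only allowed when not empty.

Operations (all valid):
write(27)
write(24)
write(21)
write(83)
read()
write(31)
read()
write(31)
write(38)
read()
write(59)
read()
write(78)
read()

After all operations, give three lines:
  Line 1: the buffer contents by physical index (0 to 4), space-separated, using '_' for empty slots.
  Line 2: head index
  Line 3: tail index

Answer: 31 38 59 78 _
0
4

Derivation:
write(27): buf=[27 _ _ _ _], head=0, tail=1, size=1
write(24): buf=[27 24 _ _ _], head=0, tail=2, size=2
write(21): buf=[27 24 21 _ _], head=0, tail=3, size=3
write(83): buf=[27 24 21 83 _], head=0, tail=4, size=4
read(): buf=[_ 24 21 83 _], head=1, tail=4, size=3
write(31): buf=[_ 24 21 83 31], head=1, tail=0, size=4
read(): buf=[_ _ 21 83 31], head=2, tail=0, size=3
write(31): buf=[31 _ 21 83 31], head=2, tail=1, size=4
write(38): buf=[31 38 21 83 31], head=2, tail=2, size=5
read(): buf=[31 38 _ 83 31], head=3, tail=2, size=4
write(59): buf=[31 38 59 83 31], head=3, tail=3, size=5
read(): buf=[31 38 59 _ 31], head=4, tail=3, size=4
write(78): buf=[31 38 59 78 31], head=4, tail=4, size=5
read(): buf=[31 38 59 78 _], head=0, tail=4, size=4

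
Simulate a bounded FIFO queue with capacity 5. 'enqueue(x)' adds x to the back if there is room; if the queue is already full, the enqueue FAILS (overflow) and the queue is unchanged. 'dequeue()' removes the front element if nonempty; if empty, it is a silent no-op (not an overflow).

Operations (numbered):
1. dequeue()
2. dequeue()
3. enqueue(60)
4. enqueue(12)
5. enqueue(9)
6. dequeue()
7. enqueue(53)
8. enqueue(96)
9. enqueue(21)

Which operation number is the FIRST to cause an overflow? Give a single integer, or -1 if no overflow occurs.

Answer: -1

Derivation:
1. dequeue(): empty, no-op, size=0
2. dequeue(): empty, no-op, size=0
3. enqueue(60): size=1
4. enqueue(12): size=2
5. enqueue(9): size=3
6. dequeue(): size=2
7. enqueue(53): size=3
8. enqueue(96): size=4
9. enqueue(21): size=5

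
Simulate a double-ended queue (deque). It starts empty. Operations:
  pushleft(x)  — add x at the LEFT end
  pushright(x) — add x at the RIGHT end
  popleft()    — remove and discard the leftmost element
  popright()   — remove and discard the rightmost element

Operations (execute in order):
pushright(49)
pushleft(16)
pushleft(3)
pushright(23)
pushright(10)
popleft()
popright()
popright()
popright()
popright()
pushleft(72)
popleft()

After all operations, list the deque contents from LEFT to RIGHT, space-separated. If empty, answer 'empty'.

pushright(49): [49]
pushleft(16): [16, 49]
pushleft(3): [3, 16, 49]
pushright(23): [3, 16, 49, 23]
pushright(10): [3, 16, 49, 23, 10]
popleft(): [16, 49, 23, 10]
popright(): [16, 49, 23]
popright(): [16, 49]
popright(): [16]
popright(): []
pushleft(72): [72]
popleft(): []

Answer: empty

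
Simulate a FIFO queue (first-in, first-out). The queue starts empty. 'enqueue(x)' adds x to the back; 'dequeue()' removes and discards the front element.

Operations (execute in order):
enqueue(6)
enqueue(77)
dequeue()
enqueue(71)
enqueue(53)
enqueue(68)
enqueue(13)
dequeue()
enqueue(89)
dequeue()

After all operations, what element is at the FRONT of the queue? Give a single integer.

enqueue(6): queue = [6]
enqueue(77): queue = [6, 77]
dequeue(): queue = [77]
enqueue(71): queue = [77, 71]
enqueue(53): queue = [77, 71, 53]
enqueue(68): queue = [77, 71, 53, 68]
enqueue(13): queue = [77, 71, 53, 68, 13]
dequeue(): queue = [71, 53, 68, 13]
enqueue(89): queue = [71, 53, 68, 13, 89]
dequeue(): queue = [53, 68, 13, 89]

Answer: 53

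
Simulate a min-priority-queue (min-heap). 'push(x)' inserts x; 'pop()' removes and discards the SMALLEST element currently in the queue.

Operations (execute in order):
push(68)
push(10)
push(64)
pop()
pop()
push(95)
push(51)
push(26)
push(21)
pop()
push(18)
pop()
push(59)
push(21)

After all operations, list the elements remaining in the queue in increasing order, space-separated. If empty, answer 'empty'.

push(68): heap contents = [68]
push(10): heap contents = [10, 68]
push(64): heap contents = [10, 64, 68]
pop() → 10: heap contents = [64, 68]
pop() → 64: heap contents = [68]
push(95): heap contents = [68, 95]
push(51): heap contents = [51, 68, 95]
push(26): heap contents = [26, 51, 68, 95]
push(21): heap contents = [21, 26, 51, 68, 95]
pop() → 21: heap contents = [26, 51, 68, 95]
push(18): heap contents = [18, 26, 51, 68, 95]
pop() → 18: heap contents = [26, 51, 68, 95]
push(59): heap contents = [26, 51, 59, 68, 95]
push(21): heap contents = [21, 26, 51, 59, 68, 95]

Answer: 21 26 51 59 68 95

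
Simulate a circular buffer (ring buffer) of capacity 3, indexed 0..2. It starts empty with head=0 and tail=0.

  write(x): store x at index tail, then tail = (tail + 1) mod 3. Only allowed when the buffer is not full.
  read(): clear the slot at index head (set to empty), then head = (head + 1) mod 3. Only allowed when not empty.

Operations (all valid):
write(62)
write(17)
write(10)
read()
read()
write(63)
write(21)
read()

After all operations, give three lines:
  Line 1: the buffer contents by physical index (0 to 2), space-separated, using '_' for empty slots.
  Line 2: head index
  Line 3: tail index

Answer: 63 21 _
0
2

Derivation:
write(62): buf=[62 _ _], head=0, tail=1, size=1
write(17): buf=[62 17 _], head=0, tail=2, size=2
write(10): buf=[62 17 10], head=0, tail=0, size=3
read(): buf=[_ 17 10], head=1, tail=0, size=2
read(): buf=[_ _ 10], head=2, tail=0, size=1
write(63): buf=[63 _ 10], head=2, tail=1, size=2
write(21): buf=[63 21 10], head=2, tail=2, size=3
read(): buf=[63 21 _], head=0, tail=2, size=2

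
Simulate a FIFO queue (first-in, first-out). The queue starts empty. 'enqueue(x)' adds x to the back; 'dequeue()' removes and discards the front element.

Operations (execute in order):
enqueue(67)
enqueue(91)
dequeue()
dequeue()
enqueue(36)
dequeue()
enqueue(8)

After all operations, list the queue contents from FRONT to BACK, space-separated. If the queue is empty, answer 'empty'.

Answer: 8

Derivation:
enqueue(67): [67]
enqueue(91): [67, 91]
dequeue(): [91]
dequeue(): []
enqueue(36): [36]
dequeue(): []
enqueue(8): [8]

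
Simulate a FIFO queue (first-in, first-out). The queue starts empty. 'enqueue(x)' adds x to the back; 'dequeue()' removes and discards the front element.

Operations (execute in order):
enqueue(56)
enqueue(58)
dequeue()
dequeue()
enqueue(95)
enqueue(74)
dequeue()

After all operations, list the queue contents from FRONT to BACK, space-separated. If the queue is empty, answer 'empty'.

Answer: 74

Derivation:
enqueue(56): [56]
enqueue(58): [56, 58]
dequeue(): [58]
dequeue(): []
enqueue(95): [95]
enqueue(74): [95, 74]
dequeue(): [74]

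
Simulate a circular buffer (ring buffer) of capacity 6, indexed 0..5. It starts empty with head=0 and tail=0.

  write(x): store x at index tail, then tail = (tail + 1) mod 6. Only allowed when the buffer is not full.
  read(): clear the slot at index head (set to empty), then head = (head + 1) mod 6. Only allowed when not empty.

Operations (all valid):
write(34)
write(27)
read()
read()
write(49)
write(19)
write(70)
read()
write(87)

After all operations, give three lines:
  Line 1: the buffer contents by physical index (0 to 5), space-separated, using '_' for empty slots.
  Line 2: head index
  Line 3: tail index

write(34): buf=[34 _ _ _ _ _], head=0, tail=1, size=1
write(27): buf=[34 27 _ _ _ _], head=0, tail=2, size=2
read(): buf=[_ 27 _ _ _ _], head=1, tail=2, size=1
read(): buf=[_ _ _ _ _ _], head=2, tail=2, size=0
write(49): buf=[_ _ 49 _ _ _], head=2, tail=3, size=1
write(19): buf=[_ _ 49 19 _ _], head=2, tail=4, size=2
write(70): buf=[_ _ 49 19 70 _], head=2, tail=5, size=3
read(): buf=[_ _ _ 19 70 _], head=3, tail=5, size=2
write(87): buf=[_ _ _ 19 70 87], head=3, tail=0, size=3

Answer: _ _ _ 19 70 87
3
0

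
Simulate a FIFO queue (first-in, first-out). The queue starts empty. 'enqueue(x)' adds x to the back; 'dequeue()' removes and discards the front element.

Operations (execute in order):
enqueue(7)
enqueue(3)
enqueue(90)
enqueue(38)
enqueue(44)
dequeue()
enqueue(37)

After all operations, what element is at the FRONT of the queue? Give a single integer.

Answer: 3

Derivation:
enqueue(7): queue = [7]
enqueue(3): queue = [7, 3]
enqueue(90): queue = [7, 3, 90]
enqueue(38): queue = [7, 3, 90, 38]
enqueue(44): queue = [7, 3, 90, 38, 44]
dequeue(): queue = [3, 90, 38, 44]
enqueue(37): queue = [3, 90, 38, 44, 37]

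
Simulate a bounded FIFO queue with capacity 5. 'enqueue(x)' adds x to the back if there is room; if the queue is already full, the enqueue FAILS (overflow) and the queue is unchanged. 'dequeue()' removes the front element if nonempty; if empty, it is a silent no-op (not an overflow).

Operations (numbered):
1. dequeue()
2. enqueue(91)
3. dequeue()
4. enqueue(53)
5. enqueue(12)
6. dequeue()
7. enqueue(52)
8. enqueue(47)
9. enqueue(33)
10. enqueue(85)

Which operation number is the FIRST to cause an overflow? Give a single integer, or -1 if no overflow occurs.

1. dequeue(): empty, no-op, size=0
2. enqueue(91): size=1
3. dequeue(): size=0
4. enqueue(53): size=1
5. enqueue(12): size=2
6. dequeue(): size=1
7. enqueue(52): size=2
8. enqueue(47): size=3
9. enqueue(33): size=4
10. enqueue(85): size=5

Answer: -1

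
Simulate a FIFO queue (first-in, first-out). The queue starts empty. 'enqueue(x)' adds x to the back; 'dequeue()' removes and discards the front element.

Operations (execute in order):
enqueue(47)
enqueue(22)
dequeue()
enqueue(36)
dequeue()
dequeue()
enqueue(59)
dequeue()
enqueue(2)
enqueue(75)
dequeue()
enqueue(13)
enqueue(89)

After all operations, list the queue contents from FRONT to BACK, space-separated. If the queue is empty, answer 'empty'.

enqueue(47): [47]
enqueue(22): [47, 22]
dequeue(): [22]
enqueue(36): [22, 36]
dequeue(): [36]
dequeue(): []
enqueue(59): [59]
dequeue(): []
enqueue(2): [2]
enqueue(75): [2, 75]
dequeue(): [75]
enqueue(13): [75, 13]
enqueue(89): [75, 13, 89]

Answer: 75 13 89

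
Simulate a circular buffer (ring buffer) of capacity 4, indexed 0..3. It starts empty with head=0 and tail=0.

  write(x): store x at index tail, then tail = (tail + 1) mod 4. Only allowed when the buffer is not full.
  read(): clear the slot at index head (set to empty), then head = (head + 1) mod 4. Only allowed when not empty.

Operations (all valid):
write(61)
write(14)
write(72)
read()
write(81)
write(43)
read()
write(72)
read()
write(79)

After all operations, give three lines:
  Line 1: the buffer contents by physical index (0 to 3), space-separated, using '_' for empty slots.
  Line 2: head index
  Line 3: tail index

write(61): buf=[61 _ _ _], head=0, tail=1, size=1
write(14): buf=[61 14 _ _], head=0, tail=2, size=2
write(72): buf=[61 14 72 _], head=0, tail=3, size=3
read(): buf=[_ 14 72 _], head=1, tail=3, size=2
write(81): buf=[_ 14 72 81], head=1, tail=0, size=3
write(43): buf=[43 14 72 81], head=1, tail=1, size=4
read(): buf=[43 _ 72 81], head=2, tail=1, size=3
write(72): buf=[43 72 72 81], head=2, tail=2, size=4
read(): buf=[43 72 _ 81], head=3, tail=2, size=3
write(79): buf=[43 72 79 81], head=3, tail=3, size=4

Answer: 43 72 79 81
3
3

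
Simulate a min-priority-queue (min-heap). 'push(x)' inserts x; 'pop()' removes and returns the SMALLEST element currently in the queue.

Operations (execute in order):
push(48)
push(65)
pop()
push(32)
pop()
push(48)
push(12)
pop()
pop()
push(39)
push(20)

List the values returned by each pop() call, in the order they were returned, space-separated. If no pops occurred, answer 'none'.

Answer: 48 32 12 48

Derivation:
push(48): heap contents = [48]
push(65): heap contents = [48, 65]
pop() → 48: heap contents = [65]
push(32): heap contents = [32, 65]
pop() → 32: heap contents = [65]
push(48): heap contents = [48, 65]
push(12): heap contents = [12, 48, 65]
pop() → 12: heap contents = [48, 65]
pop() → 48: heap contents = [65]
push(39): heap contents = [39, 65]
push(20): heap contents = [20, 39, 65]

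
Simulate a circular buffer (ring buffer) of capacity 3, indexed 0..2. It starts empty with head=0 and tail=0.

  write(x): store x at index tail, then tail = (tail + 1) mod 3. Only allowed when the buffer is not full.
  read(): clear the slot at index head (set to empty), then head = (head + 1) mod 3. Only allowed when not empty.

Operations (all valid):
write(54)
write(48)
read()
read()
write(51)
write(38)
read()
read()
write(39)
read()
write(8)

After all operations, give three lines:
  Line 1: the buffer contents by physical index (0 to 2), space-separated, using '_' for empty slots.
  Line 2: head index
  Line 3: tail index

Answer: _ _ 8
2
0

Derivation:
write(54): buf=[54 _ _], head=0, tail=1, size=1
write(48): buf=[54 48 _], head=0, tail=2, size=2
read(): buf=[_ 48 _], head=1, tail=2, size=1
read(): buf=[_ _ _], head=2, tail=2, size=0
write(51): buf=[_ _ 51], head=2, tail=0, size=1
write(38): buf=[38 _ 51], head=2, tail=1, size=2
read(): buf=[38 _ _], head=0, tail=1, size=1
read(): buf=[_ _ _], head=1, tail=1, size=0
write(39): buf=[_ 39 _], head=1, tail=2, size=1
read(): buf=[_ _ _], head=2, tail=2, size=0
write(8): buf=[_ _ 8], head=2, tail=0, size=1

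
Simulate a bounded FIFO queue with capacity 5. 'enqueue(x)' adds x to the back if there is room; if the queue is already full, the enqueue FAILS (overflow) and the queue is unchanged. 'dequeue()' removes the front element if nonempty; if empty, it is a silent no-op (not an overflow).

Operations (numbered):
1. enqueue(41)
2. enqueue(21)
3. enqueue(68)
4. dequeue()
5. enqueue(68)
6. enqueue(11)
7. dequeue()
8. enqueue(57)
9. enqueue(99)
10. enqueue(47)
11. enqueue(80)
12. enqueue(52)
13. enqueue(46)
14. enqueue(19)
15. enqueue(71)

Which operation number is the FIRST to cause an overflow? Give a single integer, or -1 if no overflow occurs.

1. enqueue(41): size=1
2. enqueue(21): size=2
3. enqueue(68): size=3
4. dequeue(): size=2
5. enqueue(68): size=3
6. enqueue(11): size=4
7. dequeue(): size=3
8. enqueue(57): size=4
9. enqueue(99): size=5
10. enqueue(47): size=5=cap → OVERFLOW (fail)
11. enqueue(80): size=5=cap → OVERFLOW (fail)
12. enqueue(52): size=5=cap → OVERFLOW (fail)
13. enqueue(46): size=5=cap → OVERFLOW (fail)
14. enqueue(19): size=5=cap → OVERFLOW (fail)
15. enqueue(71): size=5=cap → OVERFLOW (fail)

Answer: 10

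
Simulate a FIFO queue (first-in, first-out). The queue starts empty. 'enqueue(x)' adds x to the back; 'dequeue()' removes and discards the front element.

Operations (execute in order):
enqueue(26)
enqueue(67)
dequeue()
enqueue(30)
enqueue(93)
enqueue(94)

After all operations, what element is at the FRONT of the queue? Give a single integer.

Answer: 67

Derivation:
enqueue(26): queue = [26]
enqueue(67): queue = [26, 67]
dequeue(): queue = [67]
enqueue(30): queue = [67, 30]
enqueue(93): queue = [67, 30, 93]
enqueue(94): queue = [67, 30, 93, 94]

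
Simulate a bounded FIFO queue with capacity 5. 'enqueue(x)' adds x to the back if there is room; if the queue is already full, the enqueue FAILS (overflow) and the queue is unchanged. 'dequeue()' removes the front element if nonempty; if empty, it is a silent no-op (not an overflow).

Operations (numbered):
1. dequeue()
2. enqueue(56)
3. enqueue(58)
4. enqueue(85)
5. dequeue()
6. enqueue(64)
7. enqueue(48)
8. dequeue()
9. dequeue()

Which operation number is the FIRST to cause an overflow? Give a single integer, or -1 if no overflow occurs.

Answer: -1

Derivation:
1. dequeue(): empty, no-op, size=0
2. enqueue(56): size=1
3. enqueue(58): size=2
4. enqueue(85): size=3
5. dequeue(): size=2
6. enqueue(64): size=3
7. enqueue(48): size=4
8. dequeue(): size=3
9. dequeue(): size=2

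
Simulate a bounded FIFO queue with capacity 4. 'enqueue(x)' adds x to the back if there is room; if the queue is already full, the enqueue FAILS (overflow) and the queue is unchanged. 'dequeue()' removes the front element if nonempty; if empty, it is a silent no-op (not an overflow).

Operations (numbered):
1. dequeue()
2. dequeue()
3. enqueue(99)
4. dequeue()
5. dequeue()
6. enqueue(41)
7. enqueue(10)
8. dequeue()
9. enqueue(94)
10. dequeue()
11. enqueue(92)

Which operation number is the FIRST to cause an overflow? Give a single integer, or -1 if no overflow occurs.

1. dequeue(): empty, no-op, size=0
2. dequeue(): empty, no-op, size=0
3. enqueue(99): size=1
4. dequeue(): size=0
5. dequeue(): empty, no-op, size=0
6. enqueue(41): size=1
7. enqueue(10): size=2
8. dequeue(): size=1
9. enqueue(94): size=2
10. dequeue(): size=1
11. enqueue(92): size=2

Answer: -1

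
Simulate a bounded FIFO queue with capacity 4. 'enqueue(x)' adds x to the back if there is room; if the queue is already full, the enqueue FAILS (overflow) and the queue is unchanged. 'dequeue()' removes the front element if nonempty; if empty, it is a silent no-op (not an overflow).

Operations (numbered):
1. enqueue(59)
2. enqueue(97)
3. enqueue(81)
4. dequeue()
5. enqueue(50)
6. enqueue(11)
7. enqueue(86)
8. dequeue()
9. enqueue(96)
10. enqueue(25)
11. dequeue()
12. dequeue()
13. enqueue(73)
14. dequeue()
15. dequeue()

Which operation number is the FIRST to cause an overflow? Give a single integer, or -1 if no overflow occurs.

Answer: 7

Derivation:
1. enqueue(59): size=1
2. enqueue(97): size=2
3. enqueue(81): size=3
4. dequeue(): size=2
5. enqueue(50): size=3
6. enqueue(11): size=4
7. enqueue(86): size=4=cap → OVERFLOW (fail)
8. dequeue(): size=3
9. enqueue(96): size=4
10. enqueue(25): size=4=cap → OVERFLOW (fail)
11. dequeue(): size=3
12. dequeue(): size=2
13. enqueue(73): size=3
14. dequeue(): size=2
15. dequeue(): size=1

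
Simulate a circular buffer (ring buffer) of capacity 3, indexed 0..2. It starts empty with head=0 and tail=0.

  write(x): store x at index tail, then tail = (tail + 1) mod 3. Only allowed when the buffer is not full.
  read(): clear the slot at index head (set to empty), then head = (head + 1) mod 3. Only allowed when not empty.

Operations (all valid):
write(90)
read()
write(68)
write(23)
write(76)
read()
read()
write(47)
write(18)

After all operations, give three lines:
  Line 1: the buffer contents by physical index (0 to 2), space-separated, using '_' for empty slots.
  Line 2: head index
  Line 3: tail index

write(90): buf=[90 _ _], head=0, tail=1, size=1
read(): buf=[_ _ _], head=1, tail=1, size=0
write(68): buf=[_ 68 _], head=1, tail=2, size=1
write(23): buf=[_ 68 23], head=1, tail=0, size=2
write(76): buf=[76 68 23], head=1, tail=1, size=3
read(): buf=[76 _ 23], head=2, tail=1, size=2
read(): buf=[76 _ _], head=0, tail=1, size=1
write(47): buf=[76 47 _], head=0, tail=2, size=2
write(18): buf=[76 47 18], head=0, tail=0, size=3

Answer: 76 47 18
0
0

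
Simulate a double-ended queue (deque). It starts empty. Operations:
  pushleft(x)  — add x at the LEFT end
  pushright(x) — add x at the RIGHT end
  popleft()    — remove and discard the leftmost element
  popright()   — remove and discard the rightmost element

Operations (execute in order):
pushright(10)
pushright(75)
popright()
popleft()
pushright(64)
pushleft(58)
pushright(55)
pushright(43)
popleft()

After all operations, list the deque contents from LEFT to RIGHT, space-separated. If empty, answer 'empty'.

pushright(10): [10]
pushright(75): [10, 75]
popright(): [10]
popleft(): []
pushright(64): [64]
pushleft(58): [58, 64]
pushright(55): [58, 64, 55]
pushright(43): [58, 64, 55, 43]
popleft(): [64, 55, 43]

Answer: 64 55 43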